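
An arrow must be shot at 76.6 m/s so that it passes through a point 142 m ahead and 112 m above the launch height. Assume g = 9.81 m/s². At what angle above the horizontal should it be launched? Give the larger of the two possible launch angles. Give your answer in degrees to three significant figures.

Trajectory: y = x tanθ − g x² (1 + tan²θ)/(2v₀²). With x = 142, y = 112, v₀ = 76.6, g = 9.81:
16.86 tan²θ − 142 tanθ + (128.9) = 0.
tanθ = [142 ± √(142² − 4 × 16.86 × (128.9))] / (2 × 16.86) = (142 ± 107.1) / 33.71, giving tanθ = 1.034 or 7.390.
θ = 45.97° or 82.29°; the larger is 82.29°.

82.3°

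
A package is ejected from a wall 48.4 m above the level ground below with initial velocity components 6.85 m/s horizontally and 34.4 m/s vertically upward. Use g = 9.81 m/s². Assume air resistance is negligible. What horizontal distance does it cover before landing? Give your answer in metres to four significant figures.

The projectile lands when y = 48.4 + (34.40) t − ½·9.81·t² = 0. Positive root: t = (34.40 + √(34.40² + 2·9.81·48.4)) / 9.81 = (34.40 + 46.18) / 9.81 = 8.214 s.
Horizontal distance: R = vₓ t = 6.850 × 8.214 = 56.27 m.

56.27 m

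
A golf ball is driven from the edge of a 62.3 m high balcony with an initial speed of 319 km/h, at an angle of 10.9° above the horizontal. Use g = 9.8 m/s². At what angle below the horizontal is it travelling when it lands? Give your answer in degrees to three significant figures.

Convert: 319 km/h = 319/3.6 = 88.61 m/s.
Horizontal component vₓ = 88.61 cos 10.9° = 87.01 m/s; vertical v_y0 = 88.61 sin 10.9° = 16.76 m/s.
With up positive and y = 0 at the ground: y(t) = 62.3 + (16.76) t − 4.900 t². Setting y = 0 and taking the positive root: t = [16.76 + √(16.76² + 2·9.80·62.3)] / 9.80 = (16.76 + 38.75) / 9.80 = 5.664 s.
At impact: v_y = v_y0 − g t = −38.75 m/s; vₓ = 87.01 m/s.
Angle below horizontal: arctan(|v_y|/vₓ) = arctan(38.75/87.01) = 24.01°.

24.0°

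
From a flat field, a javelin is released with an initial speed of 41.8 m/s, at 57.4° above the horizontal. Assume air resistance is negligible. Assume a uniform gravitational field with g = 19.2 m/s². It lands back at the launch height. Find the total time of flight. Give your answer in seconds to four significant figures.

3.668 s

Resolve: vₓ = 41.80 cos 57.4° = 22.52 m/s and v_y0 = 41.80 sin 57.4° = 35.21 m/s.
It returns to y = 0 when t = 2 v_y0 / g = 2(35.21)/19.2 = 3.668 s.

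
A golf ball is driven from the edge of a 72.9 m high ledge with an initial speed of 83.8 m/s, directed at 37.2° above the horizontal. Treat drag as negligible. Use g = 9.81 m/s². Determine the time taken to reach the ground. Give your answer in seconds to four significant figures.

Horizontal component vₓ = 83.80 cos 37.2° = 66.75 m/s; vertical v_y0 = 83.80 sin 37.2° = 50.67 m/s.
The projectile lands when y = 72.9 + (50.67) t − ½·9.81·t² = 0. Positive root: t = (50.67 + √(50.67² + 2·9.81·72.9)) / 9.81 = (50.67 + 63.22) / 9.81 = 11.61 s.

11.61 s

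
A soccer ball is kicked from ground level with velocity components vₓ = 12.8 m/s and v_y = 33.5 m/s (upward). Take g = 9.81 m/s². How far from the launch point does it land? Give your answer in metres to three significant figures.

Flight time T = 2 v_y0 / g = 6.830 s.
Range: R = vₓ T = 12.80 × 6.830 = 87.42 m.

87.4 m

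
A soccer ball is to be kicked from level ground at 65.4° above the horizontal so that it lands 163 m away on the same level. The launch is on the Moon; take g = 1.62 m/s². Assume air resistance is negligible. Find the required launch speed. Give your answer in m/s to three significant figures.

On level ground R = v₀² sin 2θ / g ⇒ v₀ = √(gR / sin 2θ).
v₀ = √(1.62 × 163 / sin 130.8°) = √(264.1 / 0.7570) = √348.83 = 18.68 m/s.

18.7 m/s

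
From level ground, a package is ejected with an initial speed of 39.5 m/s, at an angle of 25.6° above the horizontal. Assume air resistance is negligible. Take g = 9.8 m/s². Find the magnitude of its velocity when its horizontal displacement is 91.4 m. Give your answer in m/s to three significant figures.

Components: vₓ = 39.50 cos 25.6° = 35.62 m/s, v_y0 = 39.50 sin 25.6° = 17.07 m/s.
x = vₓ t ⇒ t = 91.4/35.62 = 2.566 s.
Vertical velocity there: v_y = v_y0 − g t = 17.07 − 9.80 × 2.566 = −8.077 m/s.
Speed: √(vₓ² + v_y²) = √(35.62² + 8.077²) = 36.53 m/s.

36.5 m/s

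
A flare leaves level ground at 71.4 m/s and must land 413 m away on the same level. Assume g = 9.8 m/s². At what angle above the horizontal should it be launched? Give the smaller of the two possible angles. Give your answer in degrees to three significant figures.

26.3°

Level-ground range R = v₀² sin(2θ)/g ⇒ sin(2θ) = gR/v₀² = 9.80 × 413 / 71.4² = 0.7939.
2θ = 52.55° or 180° − 52.55° = 127.4°, so θ = 26.28° or 63.72°.
The smaller angle is 26.28°.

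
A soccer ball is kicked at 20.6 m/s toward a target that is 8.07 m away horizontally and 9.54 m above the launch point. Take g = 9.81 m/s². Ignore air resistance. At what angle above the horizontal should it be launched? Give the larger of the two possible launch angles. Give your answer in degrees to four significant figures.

Trajectory: y = x tanθ − g x² (1 + tan²θ)/(2v₀²). With x = 8.07, y = 9.54, v₀ = 20.6, g = 9.81:
0.7528 tan²θ − 8.07 tanθ + (10.29) = 0.
tanθ = [8.07 ± √(8.07² − 4 × 0.7528 × (10.29))] / (2 × 0.7528) = (8.07 ± 5.842) / 1.506, giving tanθ = 1.480 or 9.241.
θ = 55.95° or 83.82°; the larger is 83.82°.

83.82°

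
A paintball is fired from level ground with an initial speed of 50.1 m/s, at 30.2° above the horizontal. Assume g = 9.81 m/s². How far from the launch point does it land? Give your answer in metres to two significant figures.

220 m

Resolve: vₓ = 50.10 cos 30.2° = 43.30 m/s and v_y0 = 50.10 sin 30.2° = 25.20 m/s.
Flight time T = 2 v_y0 / g = 5.138 s.
Horizontal distance R = vₓ T = 43.30 × 5.138 = 222.5 m.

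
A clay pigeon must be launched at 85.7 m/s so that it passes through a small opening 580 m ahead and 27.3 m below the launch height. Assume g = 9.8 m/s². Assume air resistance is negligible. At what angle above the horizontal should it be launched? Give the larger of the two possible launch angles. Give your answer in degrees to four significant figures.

Trajectory: y = x tanθ − g x² (1 + tan²θ)/(2v₀²). With x = 580, y = −27.3, v₀ = 85.7, g = 9.80:
224.4 tan²θ − 580 tanθ + (197.1) = 0.
tanθ = [580 ± √(580² − 4 × 224.4 × (197.1))] / (2 × 224.4) = (580 ± 399.3) / 448.9, giving tanθ = 0.4026 or 2.182.
θ = 21.93° or 65.37°; the larger is 65.37°.

65.37°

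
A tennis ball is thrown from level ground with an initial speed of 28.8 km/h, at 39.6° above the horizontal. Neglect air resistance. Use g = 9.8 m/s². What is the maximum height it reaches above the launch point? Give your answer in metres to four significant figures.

Convert: 28.8 km/h = 28.8/3.6 = 8.000 m/s.
Components: vₓ = 8.000 cos 39.6° = 6.164 m/s, v_y0 = 8.000 sin 39.6° = 5.099 m/s.
Maximum height: H = v_y0² / (2g) = 5.099² / (2 × 9.80) = 1.327 m.

1.327 m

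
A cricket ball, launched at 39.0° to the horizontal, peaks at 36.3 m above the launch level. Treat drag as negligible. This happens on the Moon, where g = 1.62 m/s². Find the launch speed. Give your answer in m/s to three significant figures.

At the peak v_y = 0, so v_y0 = √(2gH) = √(2 × 1.62 × 36.3) = 10.84 m/s.
v_y0 = v₀ sin θ ⇒ v₀ = 10.84 / sin 39.0° = 17.23 m/s.

17.2 m/s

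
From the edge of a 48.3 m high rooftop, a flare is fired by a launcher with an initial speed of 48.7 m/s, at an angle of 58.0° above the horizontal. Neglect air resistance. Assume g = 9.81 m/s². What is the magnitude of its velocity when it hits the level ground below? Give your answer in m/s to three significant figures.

Horizontal component vₓ = 48.70 cos 58.0° = 25.81 m/s; vertical v_y0 = 48.70 sin 58.0° = 41.30 m/s.
The projectile lands when y = 48.3 + (41.30) t − ½·9.81·t² = 0. Positive root: t = (41.30 + √(41.30² + 2·9.81·48.3)) / 9.81 = (41.30 + 51.51) / 9.81 = 9.461 s.
Vertical velocity at impact: v_y = v_y0 − g t = 41.30 − 9.81 × 9.461 = −51.51 m/s.
Speed: |v| = √(vₓ² + v_y²) = √(25.81² + 51.51²) = 57.61 m/s.

57.6 m/s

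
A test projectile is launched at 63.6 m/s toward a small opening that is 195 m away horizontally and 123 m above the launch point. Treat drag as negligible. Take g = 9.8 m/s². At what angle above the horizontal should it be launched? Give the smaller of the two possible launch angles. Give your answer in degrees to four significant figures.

Trajectory: y = x tanθ − g x² (1 + tan²θ)/(2v₀²). With x = 195, y = 123, v₀ = 63.6, g = 9.80:
46.06 tan²θ − 195 tanθ + (169.1) = 0.
tanθ = [195 ± √(195² − 4 × 46.06 × (169.1))] / (2 × 46.06) = (195 ± 82.92) / 92.13, giving tanθ = 1.217 or 3.017.
θ = 50.58° or 71.66°; the smaller is 50.58°.

50.58°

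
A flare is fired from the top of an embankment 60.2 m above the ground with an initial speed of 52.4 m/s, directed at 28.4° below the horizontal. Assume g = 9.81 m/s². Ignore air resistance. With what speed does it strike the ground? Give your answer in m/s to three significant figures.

Resolve: vₓ = 52.40 cos 28.4° = 46.09 m/s and v_y0 = −24.92 m/s (downward).
The projectile lands when y = 60.2 + (−24.92) t − ½·9.81·t² = 0. Positive root: t = (−24.92 + √(24.92² + 2·9.81·60.2)) / 9.81 = (−24.92 + 42.45) / 9.81 = 1.787 s.
Vertical velocity at impact: v_y = v_y0 − g t = −24.92 − 9.81 × 1.787 = −42.45 m/s.
Speed: |v| = √(vₓ² + v_y²) = √(46.09² + 42.45²) = 62.66 m/s.

62.7 m/s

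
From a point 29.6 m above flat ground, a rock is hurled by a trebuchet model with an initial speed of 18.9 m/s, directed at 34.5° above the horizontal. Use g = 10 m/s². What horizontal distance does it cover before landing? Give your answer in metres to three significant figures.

58.1 m

Resolve: vₓ = 18.90 cos 34.5° = 15.58 m/s and v_y0 = 18.90 sin 34.5° = 10.71 m/s.
With up positive and y = 0 at the ground: y(t) = 29.6 + (10.71) t − 5.000 t². Setting y = 0 and taking the positive root: t = [10.71 + √(10.71² + 2·10.0·29.6)] / 10.0 = (10.71 + 26.58) / 10.0 = 3.729 s.
Horizontal distance: R = vₓ t = 15.58 × 3.729 = 58.08 m.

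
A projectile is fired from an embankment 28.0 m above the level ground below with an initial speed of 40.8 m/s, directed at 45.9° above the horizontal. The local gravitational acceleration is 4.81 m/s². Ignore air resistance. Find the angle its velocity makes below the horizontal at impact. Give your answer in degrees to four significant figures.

vₓ = 40.80 cos 45.9° = 28.39 m/s; v_y0 = 40.80 sin 45.9° = 29.30 m/s.
The projectile lands when y = 28.0 + (29.30) t − ½·4.81·t² = 0. Positive root: t = (29.30 + √(29.30² + 2·4.81·28.0)) / 4.81 = (29.30 + 33.58) / 4.81 = 13.07 s.
At impact: v_y = v_y0 − g t = −33.58 m/s; vₓ = 28.39 m/s.
Angle below horizontal: arctan(|v_y|/vₓ) = arctan(33.58/28.39) = 49.79°.

49.79°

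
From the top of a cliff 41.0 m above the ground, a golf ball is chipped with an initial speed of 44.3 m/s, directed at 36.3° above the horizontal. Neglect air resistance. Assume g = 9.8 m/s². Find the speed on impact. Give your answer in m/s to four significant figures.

52.59 m/s

Components: vₓ = 44.30 cos 36.3° = 35.70 m/s, v_y0 = 44.30 sin 36.3° = 26.23 m/s.
Vertical motion (up positive, ground at y = 0): 4.900 t² − (26.23) t − 41.0 = 0, so t = (26.23 + √(26.23² + 2·9.80·41.0)) / 9.80 = (26.23 + 38.62) / 9.80 = 6.617 s.
Vertical velocity at impact: v_y = v_y0 − g t = 26.23 − 9.80 × 6.617 = −38.62 m/s.
Speed: |v| = √(vₓ² + v_y²) = √(35.70² + 38.62²) = 52.59 m/s.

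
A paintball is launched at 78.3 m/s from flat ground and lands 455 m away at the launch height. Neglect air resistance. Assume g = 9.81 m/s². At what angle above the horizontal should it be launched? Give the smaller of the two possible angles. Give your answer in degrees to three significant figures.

23.4°

From R = (v₀²/g) sin 2θ: sin 2θ = 9.81 × 455 / 6130.9 = 0.7280.
2θ = 46.72° or 180° − 46.72° = 133.3°, so θ = 23.36° or 66.64°.
The smaller angle is 23.36°.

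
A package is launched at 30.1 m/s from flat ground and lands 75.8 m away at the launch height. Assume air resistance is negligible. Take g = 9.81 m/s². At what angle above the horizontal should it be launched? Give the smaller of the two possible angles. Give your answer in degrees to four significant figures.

From R = (v₀²/g) sin 2θ: sin 2θ = 9.81 × 75.8 / 906.01 = 0.8207.
2θ = 55.16° or 180° − 55.16° = 124.8°, so θ = 27.58° or 62.42°.
The smaller angle is 27.58°.

27.58°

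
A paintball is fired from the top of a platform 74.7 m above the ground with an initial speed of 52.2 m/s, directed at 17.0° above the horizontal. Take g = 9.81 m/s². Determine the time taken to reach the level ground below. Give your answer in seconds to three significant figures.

5.76 s

vₓ = 52.20 cos 17.0° = 49.92 m/s; v_y0 = 52.20 sin 17.0° = 15.26 m/s.
The projectile lands when y = 74.7 + (15.26) t − ½·9.81·t² = 0. Positive root: t = (15.26 + √(15.26² + 2·9.81·74.7)) / 9.81 = (15.26 + 41.21) / 9.81 = 5.757 s.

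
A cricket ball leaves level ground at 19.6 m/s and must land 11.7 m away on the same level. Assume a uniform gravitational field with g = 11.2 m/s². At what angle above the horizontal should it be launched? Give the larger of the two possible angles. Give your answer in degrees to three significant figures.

From R = (v₀²/g) sin 2θ: sin 2θ = 11.2 × 11.7 / 384.16 = 0.3411.
2θ = 19.94° or 180° − 19.94° = 160.1°, so θ = 9.972° or 80.03°.
The larger angle is 80.03°.

80.0°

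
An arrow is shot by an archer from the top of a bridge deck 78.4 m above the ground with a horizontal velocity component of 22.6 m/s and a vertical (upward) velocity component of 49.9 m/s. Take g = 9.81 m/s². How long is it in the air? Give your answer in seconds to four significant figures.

Vertical motion (up positive, ground at y = 0): 4.905 t² − (49.90) t − 78.4 = 0, so t = (49.90 + √(49.90² + 2·9.81·78.4)) / 9.81 = (49.90 + 63.47) / 9.81 = 11.56 s.

11.56 s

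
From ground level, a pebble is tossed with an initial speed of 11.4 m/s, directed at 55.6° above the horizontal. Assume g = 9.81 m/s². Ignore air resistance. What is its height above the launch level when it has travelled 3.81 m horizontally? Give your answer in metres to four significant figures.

Resolve: vₓ = 11.40 cos 55.6° = 6.441 m/s and v_y0 = 11.40 sin 55.6° = 9.406 m/s.
Time to reach x = 3.81 m: t = x/vₓ = 3.81/6.441 = 0.5916 s.
Height: y = v_y0 t − ½ g t² = 9.406 × 0.5916 − 4.905 × 0.5916² = 5.564 − 1.716 = 3.848 m.

3.848 m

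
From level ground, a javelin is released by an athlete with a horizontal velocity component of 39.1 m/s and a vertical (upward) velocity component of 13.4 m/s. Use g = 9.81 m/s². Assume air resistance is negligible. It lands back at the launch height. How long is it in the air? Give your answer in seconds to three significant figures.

Time of flight on level ground: T = 2 v_y0 / g = 2 × 13.40 / 9.81 = 2.732 s.

2.73 s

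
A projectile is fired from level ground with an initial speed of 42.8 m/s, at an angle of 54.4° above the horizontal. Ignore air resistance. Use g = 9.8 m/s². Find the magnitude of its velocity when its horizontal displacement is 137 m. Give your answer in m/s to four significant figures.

31.39 m/s

Components: vₓ = 42.80 cos 54.4° = 24.91 m/s, v_y0 = 42.80 sin 54.4° = 34.80 m/s.
x = vₓ t ⇒ t = 137/24.91 = 5.499 s.
Vertical velocity there: v_y = v_y0 − g t = 34.80 − 9.80 × 5.499 = −19.09 m/s.
Speed: √(vₓ² + v_y²) = √(24.91² + 19.09²) = 31.39 m/s.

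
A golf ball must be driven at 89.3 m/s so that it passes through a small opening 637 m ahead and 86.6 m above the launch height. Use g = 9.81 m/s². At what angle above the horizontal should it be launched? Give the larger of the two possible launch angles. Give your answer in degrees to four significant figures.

Trajectory: y = x tanθ − g x² (1 + tan²θ)/(2v₀²). With x = 637, y = 86.6, v₀ = 89.3, g = 9.81:
249.6 tan²θ − 637 tanθ + (336.2) = 0.
tanθ = [637 ± √(637² − 4 × 249.6 × (336.2))] / (2 × 249.6) = (637 ± 264.9) / 499.2, giving tanθ = 0.7455 or 1.807.
θ = 36.71° or 61.04°; the larger is 61.04°.

61.04°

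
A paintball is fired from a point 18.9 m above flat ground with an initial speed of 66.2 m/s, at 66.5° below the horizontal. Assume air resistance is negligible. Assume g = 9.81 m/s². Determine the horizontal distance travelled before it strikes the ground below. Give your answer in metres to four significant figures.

Horizontal component vₓ = 66.20 cos 66.5° = 26.40 m/s; vertical v_y0 = −60.71 m/s (downward).
With up positive and y = 0 at the ground: y(t) = 18.9 + (−60.71) t − 4.905 t². Setting y = 0 and taking the positive root: t = [−60.71 + √(60.71² + 2·9.81·18.9)] / 9.81 = (−60.71 + 63.69) / 9.81 = 0.3039 s.
Horizontal distance: R = vₓ t = 26.40 × 0.3039 = 8.021 m.

8.021 m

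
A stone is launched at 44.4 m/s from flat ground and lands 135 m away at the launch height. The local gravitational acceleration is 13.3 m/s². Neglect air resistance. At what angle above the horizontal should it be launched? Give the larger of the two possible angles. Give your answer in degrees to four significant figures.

57.19°

From R = (v₀²/g) sin 2θ: sin 2θ = 13.3 × 135 / 1971.4 = 0.9108.
2θ = 65.62° or 180° − 65.62° = 114.4°, so θ = 32.81° or 57.19°.
The larger angle is 57.19°.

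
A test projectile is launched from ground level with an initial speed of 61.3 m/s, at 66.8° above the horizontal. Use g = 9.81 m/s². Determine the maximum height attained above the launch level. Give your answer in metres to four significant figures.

161.8 m

Components: vₓ = 61.30 cos 66.8° = 24.15 m/s, v_y0 = 61.30 sin 66.8° = 56.34 m/s.
Maximum height: H = v_y0² / (2g) = 56.34² / (2 × 9.81) = 161.8 m.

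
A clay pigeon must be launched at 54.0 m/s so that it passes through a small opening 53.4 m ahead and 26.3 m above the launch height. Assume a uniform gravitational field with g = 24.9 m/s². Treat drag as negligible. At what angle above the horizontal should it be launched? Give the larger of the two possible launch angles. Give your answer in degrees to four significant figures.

73.96°

Trajectory: y = x tanθ − g x² (1 + tan²θ)/(2v₀²). With x = 53.4, y = 26.3, v₀ = 54.0, g = 24.9:
12.17 tan²θ − 53.4 tanθ + (38.47) = 0.
tanθ = [53.4 ± √(53.4² − 4 × 12.17 × (38.47))] / (2 × 12.17) = (53.4 ± 31.27) / 24.35, giving tanθ = 0.9088 or 3.477.
θ = 42.26° or 73.96°; the larger is 73.96°.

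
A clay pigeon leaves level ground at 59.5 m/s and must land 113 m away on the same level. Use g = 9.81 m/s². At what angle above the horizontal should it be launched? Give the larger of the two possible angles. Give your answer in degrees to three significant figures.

R = v₀² sin 2θ / g gives sin 2θ = gR/v₀² = 9.81·113/59.5² = 0.3131.
2θ = 18.25° or 180° − 18.25° = 161.8°, so θ = 9.124° or 80.88°.
The larger angle is 80.88°.

80.9°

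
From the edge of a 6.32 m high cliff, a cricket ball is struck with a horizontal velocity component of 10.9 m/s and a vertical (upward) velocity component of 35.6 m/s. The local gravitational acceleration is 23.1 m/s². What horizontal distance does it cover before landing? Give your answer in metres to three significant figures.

Vertical motion (up positive, ground at y = 0): 11.55 t² − (35.60) t − 6.32 = 0, so t = (35.60 + √(35.60² + 2·23.1·6.32)) / 23.1 = (35.60 + 39.49) / 23.1 = 3.251 s.
Horizontal distance: R = vₓ t = 10.90 × 3.251 = 35.43 m.

35.4 m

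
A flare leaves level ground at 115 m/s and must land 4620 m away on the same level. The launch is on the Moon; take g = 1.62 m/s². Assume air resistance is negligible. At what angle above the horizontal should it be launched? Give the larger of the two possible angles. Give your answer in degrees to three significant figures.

72.8°

R = v₀² sin 2θ / g gives sin 2θ = gR/v₀² = 1.62·4620/115² = 0.5659.
2θ = 34.47° or 180° − 34.47° = 145.5°, so θ = 17.23° or 72.77°.
The larger angle is 72.77°.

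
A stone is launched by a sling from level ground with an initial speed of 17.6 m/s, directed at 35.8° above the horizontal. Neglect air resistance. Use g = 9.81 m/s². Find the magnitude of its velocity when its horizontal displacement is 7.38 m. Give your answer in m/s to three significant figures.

15.2 m/s

vₓ = 17.60 cos 35.8° = 14.27 m/s; v_y0 = 17.60 sin 35.8° = 10.30 m/s.
Time to reach x = 7.38 m: t = x/vₓ = 7.38/14.27 = 0.5170 s.
Vertical velocity there: v_y = v_y0 − g t = 10.30 − 9.81 × 0.5170 = 5.224 m/s.
Speed: √(vₓ² + v_y²) = √(14.27² + 5.224²) = 15.20 m/s.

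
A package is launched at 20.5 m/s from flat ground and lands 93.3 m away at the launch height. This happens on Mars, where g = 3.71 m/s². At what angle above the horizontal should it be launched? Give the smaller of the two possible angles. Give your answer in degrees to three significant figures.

27.7°

From R = (v₀²/g) sin 2θ: sin 2θ = 3.71 × 93.3 / 420.25 = 0.8237.
2θ = 55.45° or 180° − 55.45° = 124.5°, so θ = 27.73° or 62.27°.
The smaller angle is 27.73°.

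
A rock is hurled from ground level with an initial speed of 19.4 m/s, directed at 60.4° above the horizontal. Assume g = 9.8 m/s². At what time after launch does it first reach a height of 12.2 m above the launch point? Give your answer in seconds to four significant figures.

Horizontal component vₓ = 19.40 cos 60.4° = 9.582 m/s; vertical v_y0 = 19.40 sin 60.4° = 16.87 m/s.
Set y = v_y0 t − ½ g t² = 12.2: 4.900 t² − 16.87 t + 12.2 = 0.
t = [16.87 ± √(16.87² − 2·9.80·12.2)] / 9.80 = (16.87 ± 6.739) / 9.80, so t = 1.034 s or t = 2.409 s.
The first (ascending) time is 1.034 s.

1.034 s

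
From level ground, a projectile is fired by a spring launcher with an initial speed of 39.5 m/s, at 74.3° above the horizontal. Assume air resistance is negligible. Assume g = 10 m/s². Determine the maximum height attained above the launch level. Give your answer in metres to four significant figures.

Components: vₓ = 39.50 cos 74.3° = 10.69 m/s, v_y0 = 39.50 sin 74.3° = 38.03 m/s.
Peak height H = v_y0² / (2g) = 1446.0 / 20.00 = 72.30 m.

72.30 m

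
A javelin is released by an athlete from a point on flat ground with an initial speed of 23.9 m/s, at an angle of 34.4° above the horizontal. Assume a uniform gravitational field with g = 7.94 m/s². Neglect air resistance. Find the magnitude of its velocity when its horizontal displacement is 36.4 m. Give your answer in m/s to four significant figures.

19.75 m/s

Components: vₓ = 23.90 cos 34.4° = 19.72 m/s, v_y0 = 23.90 sin 34.4° = 13.50 m/s.
Time to reach x = 36.4 m: t = x/vₓ = 36.4/19.72 = 1.846 s.
Vertical velocity there: v_y = v_y0 − g t = 13.50 − 7.94 × 1.846 = −1.153 m/s.
Speed: √(vₓ² + v_y²) = √(19.72² + 1.153²) = 19.75 m/s.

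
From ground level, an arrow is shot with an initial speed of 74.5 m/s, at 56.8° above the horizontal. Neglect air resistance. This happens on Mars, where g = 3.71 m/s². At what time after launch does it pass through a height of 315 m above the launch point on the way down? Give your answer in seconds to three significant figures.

27.4 s

vₓ = 74.50 cos 56.8° = 40.79 m/s; v_y0 = 74.50 sin 56.8° = 62.34 m/s.
Height y(t) = 62.34 t − 1.855 t² = 315 gives 1.855 t² − 62.34 t + 315 = 0.
Quadratic formula: t = (62.34 ± √1548.8) / 3.71 = (62.34 ± 39.36) / 3.71 → t = 6.195 s or 27.41 s.
The descending-branch root is 27.41 s.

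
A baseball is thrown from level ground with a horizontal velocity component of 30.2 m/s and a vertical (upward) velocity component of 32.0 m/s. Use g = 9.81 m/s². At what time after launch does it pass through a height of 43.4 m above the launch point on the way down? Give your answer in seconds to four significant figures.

Set y = v_y0 t − ½ g t² = 43.4: 4.905 t² − 32.00 t + 43.4 = 0.
t = [32.00 ± √(32.00² − 2·9.81·43.4)] / 9.81 = (32.00 ± 13.13) / 9.81, so t = 1.923 s or t = 4.601 s.
The descending-branch root is 4.601 s.

4.601 s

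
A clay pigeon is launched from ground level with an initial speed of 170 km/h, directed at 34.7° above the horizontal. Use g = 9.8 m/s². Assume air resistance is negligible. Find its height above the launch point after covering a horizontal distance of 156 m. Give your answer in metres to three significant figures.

28.9 m

Convert: 170 km/h = 170/3.6 = 47.22 m/s.
Resolve: vₓ = 47.22 cos 34.7° = 38.82 m/s and v_y0 = 47.22 sin 34.7° = 26.88 m/s.
x = vₓ t ⇒ t = 156/38.82 = 4.018 s.
Height: y = v_y0 t − ½ g t² = 26.88 × 4.018 − 4.900 × 4.018² = 108.0 − 79.11 = 28.90 m.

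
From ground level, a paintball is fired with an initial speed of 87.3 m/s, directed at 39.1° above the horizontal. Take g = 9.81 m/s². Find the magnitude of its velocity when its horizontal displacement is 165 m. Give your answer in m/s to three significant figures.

74.6 m/s

vₓ = 87.30 cos 39.1° = 67.75 m/s; v_y0 = 87.30 sin 39.1° = 55.06 m/s.
x = vₓ t ⇒ t = 165/67.75 = 2.435 s.
Vertical velocity there: v_y = v_y0 − g t = 55.06 − 9.81 × 2.435 = 31.17 m/s.
Speed: √(vₓ² + v_y²) = √(67.75² + 31.17²) = 74.57 m/s.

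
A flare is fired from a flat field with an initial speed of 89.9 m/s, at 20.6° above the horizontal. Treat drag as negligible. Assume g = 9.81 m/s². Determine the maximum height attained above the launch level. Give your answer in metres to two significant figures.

Horizontal component vₓ = 89.90 cos 20.6° = 84.15 m/s; vertical v_y0 = 89.90 sin 20.6° = 31.63 m/s.
Maximum height: H = v_y0² / (2g) = 31.63² / (2 × 9.81) = 50.99 m.

51 m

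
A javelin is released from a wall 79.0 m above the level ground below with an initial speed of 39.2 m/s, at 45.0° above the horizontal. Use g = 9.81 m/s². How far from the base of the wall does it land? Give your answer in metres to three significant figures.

214 m

Resolve: vₓ = 39.20 cos 45.0° = 27.72 m/s and v_y0 = 39.20 sin 45.0° = 27.72 m/s.
The projectile lands when y = 79.0 + (27.72) t − ½·9.81·t² = 0. Positive root: t = (27.72 + √(27.72² + 2·9.81·79.0)) / 9.81 = (27.72 + 48.15) / 9.81 = 7.734 s.
Horizontal distance: R = vₓ t = 27.72 × 7.734 = 214.4 m.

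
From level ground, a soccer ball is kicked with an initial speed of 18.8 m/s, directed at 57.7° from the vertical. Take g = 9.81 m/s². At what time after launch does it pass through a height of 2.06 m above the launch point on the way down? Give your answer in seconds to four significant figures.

1.817 s

vₓ = 18.80 sin 57.7° = 15.89 m/s; v_y0 = 18.80 cos 57.7° = 10.05 m/s.
Height y(t) = 10.05 t − 4.905 t² = 2.06 gives 4.905 t² − 10.05 t + 2.06 = 0.
t = [10.05 ± √(10.05² − 2·9.81·2.06)] / 9.81 = (10.05 ± 7.778) / 9.81, so t = 0.2311 s or t = 1.817 s.
The descending-branch root is 1.817 s.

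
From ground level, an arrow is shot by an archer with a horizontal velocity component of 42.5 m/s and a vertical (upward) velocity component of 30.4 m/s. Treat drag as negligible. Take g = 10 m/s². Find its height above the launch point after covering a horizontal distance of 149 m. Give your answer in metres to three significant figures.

45.1 m

x = vₓ t ⇒ t = 149/42.50 = 3.506 s.
Height: y = v_y0 t − ½ g t² = 30.40 × 3.506 − 5.000 × 3.506² = 106.6 − 61.46 = 45.12 m.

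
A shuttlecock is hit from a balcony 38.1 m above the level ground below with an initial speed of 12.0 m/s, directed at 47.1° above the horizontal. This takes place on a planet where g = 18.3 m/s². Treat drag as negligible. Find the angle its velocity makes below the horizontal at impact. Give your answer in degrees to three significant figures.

78.0°

Resolve: vₓ = 12.00 cos 47.1° = 8.169 m/s and v_y0 = 12.00 sin 47.1° = 8.791 m/s.
Vertical motion (up positive, ground at y = 0): 9.150 t² − (8.791) t − 38.1 = 0, so t = (8.791 + √(8.791² + 2·18.3·38.1)) / 18.3 = (8.791 + 38.36) / 18.3 = 2.577 s.
At impact: v_y = v_y0 − g t = −38.36 m/s; vₓ = 8.169 m/s.
Angle below horizontal: arctan(|v_y|/vₓ) = arctan(38.36/8.169) = 77.98°.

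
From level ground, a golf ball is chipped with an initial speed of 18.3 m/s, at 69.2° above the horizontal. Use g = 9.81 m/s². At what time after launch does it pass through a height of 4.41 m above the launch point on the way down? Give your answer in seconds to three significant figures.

Horizontal component vₓ = 18.30 cos 69.2° = 6.498 m/s; vertical v_y0 = 18.30 sin 69.2° = 17.11 m/s.
Set y = v_y0 t − ½ g t² = 4.41: 4.905 t² − 17.11 t + 4.41 = 0.
t = [17.11 ± √(17.11² − 2·9.81·4.41)] / 9.81 = (17.11 ± 14.36) / 9.81, so t = 0.2803 s or t = 3.207 s.
The descending-branch root is 3.207 s.

3.21 s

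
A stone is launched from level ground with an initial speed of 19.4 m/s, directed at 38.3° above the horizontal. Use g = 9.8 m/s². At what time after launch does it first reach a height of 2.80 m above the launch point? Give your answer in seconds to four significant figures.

Components: vₓ = 19.40 cos 38.3° = 15.22 m/s, v_y0 = 19.40 sin 38.3° = 12.02 m/s.
Set y = v_y0 t − ½ g t² = 2.80: 4.900 t² − 12.02 t + 2.80 = 0.
t = [12.02 ± √(12.02² − 2·9.80·2.80)] / 9.80 = (12.02 ± 9.470) / 9.80, so t = 0.2605 s or t = 2.193 s.
The first (ascending) time is 0.2605 s.

0.2605 s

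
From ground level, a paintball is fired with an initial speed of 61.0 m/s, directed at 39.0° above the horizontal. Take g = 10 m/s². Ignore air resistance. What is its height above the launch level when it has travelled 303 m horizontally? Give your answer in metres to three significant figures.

Horizontal component vₓ = 61.00 cos 39.0° = 47.41 m/s; vertical v_y0 = 61.00 sin 39.0° = 38.39 m/s.
At x = 303 m, t = x/vₓ = 303/47.41 = 6.392 s.
Height: y = v_y0 t − ½ g t² = 38.39 × 6.392 − 5.000 × 6.392² = 245.4 − 204.3 = 41.10 m.

41.1 m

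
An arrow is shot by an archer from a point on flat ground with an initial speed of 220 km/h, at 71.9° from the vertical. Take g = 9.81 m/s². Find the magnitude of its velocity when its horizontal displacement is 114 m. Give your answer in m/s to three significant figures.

58.1 m/s

Convert: 220 km/h = 220/3.6 = 61.11 m/s.
vₓ = 61.11 sin 71.9° = 58.09 m/s; v_y0 = 61.11 cos 71.9° = 18.99 m/s.
Time to reach x = 114 m: t = x/vₓ = 114/58.09 = 1.963 s.
Vertical velocity there: v_y = v_y0 − g t = 18.99 − 9.81 × 1.963 = −0.2670 m/s.
Speed: √(vₓ² + v_y²) = √(58.09² + 0.2670²) = 58.09 m/s.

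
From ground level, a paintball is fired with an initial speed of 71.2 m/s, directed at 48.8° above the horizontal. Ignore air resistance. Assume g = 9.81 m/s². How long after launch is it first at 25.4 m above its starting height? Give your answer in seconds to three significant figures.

Horizontal component vₓ = 71.20 cos 48.8° = 46.90 m/s; vertical v_y0 = 71.20 sin 48.8° = 53.57 m/s.
Require v_y0 t − ½ g t² = 25.4, i.e. 4.905 t² − 53.57 t + 25.4 = 0.
t = [53.57 ± √(53.57² − 2·9.81·25.4)] / 9.81 = (53.57 ± 48.70) / 9.81, so t = 0.4967 s or t = 10.43 s.
The first (ascending) time is 0.4967 s.

0.497 s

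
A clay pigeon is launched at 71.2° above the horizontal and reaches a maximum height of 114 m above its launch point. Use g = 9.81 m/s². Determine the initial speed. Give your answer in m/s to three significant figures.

At the peak v_y = 0, so v_y0 = √(2gH) = √(2 × 9.81 × 114) = 47.29 m/s.
v_y0 = v₀ sin θ ⇒ v₀ = 47.29 / sin 71.2° = 49.96 m/s.

50.0 m/s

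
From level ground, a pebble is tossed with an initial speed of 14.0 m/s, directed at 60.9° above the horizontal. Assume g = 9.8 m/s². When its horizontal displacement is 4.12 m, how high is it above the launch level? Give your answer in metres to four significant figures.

Components: vₓ = 14.00 cos 60.9° = 6.809 m/s, v_y0 = 14.00 sin 60.9° = 12.23 m/s.
Time to reach x = 4.12 m: t = x/vₓ = 4.12/6.809 = 0.6051 s.
Height: y = v_y0 t − ½ g t² = 12.23 × 0.6051 − 4.900 × 0.6051² = 7.402 − 1.794 = 5.608 m.

5.608 m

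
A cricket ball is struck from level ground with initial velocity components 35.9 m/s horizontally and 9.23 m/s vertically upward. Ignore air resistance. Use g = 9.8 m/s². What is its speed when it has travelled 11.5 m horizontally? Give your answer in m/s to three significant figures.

At x = 11.5 m, t = x/vₓ = 11.5/35.90 = 0.3203 s.
Vertical velocity there: v_y = v_y0 − g t = 9.230 − 9.80 × 0.3203 = 6.091 m/s.
Speed: √(vₓ² + v_y²) = √(35.90² + 6.091²) = 36.41 m/s.

36.4 m/s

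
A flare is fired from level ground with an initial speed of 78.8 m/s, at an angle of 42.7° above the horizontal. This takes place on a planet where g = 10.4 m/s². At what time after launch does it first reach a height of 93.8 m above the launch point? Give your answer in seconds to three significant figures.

Resolve: vₓ = 78.80 cos 42.7° = 57.91 m/s and v_y0 = 78.80 sin 42.7° = 53.44 m/s.
Require v_y0 t − ½ g t² = 93.8, i.e. 5.200 t² − 53.44 t + 93.8 = 0.
t = [53.44 ± √(53.44² − 2·10.4·93.8)] / 10.4 = (53.44 ± 30.08) / 10.4, so t = 2.246 s or t = 8.030 s.
The first (ascending) time is 2.246 s.

2.25 s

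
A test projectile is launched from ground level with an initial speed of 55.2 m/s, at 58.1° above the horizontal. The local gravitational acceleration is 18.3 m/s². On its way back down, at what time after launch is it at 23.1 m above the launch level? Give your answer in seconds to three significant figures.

4.57 s

vₓ = 55.20 cos 58.1° = 29.17 m/s; v_y0 = 55.20 sin 58.1° = 46.86 m/s.
Require v_y0 t − ½ g t² = 23.1, i.e. 9.150 t² − 46.86 t + 23.1 = 0.
Quadratic formula: t = (46.86 ± √1350.7) / 18.3 = (46.86 ± 36.75) / 18.3 → t = 0.5525 s or 4.569 s.
The descending-branch root is 4.569 s.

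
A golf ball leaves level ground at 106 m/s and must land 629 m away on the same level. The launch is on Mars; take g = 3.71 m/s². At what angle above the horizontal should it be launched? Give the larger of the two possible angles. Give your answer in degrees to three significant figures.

Level-ground range R = v₀² sin(2θ)/g ⇒ sin(2θ) = gR/v₀² = 3.71 × 629 / 106² = 0.2077.
2θ = 11.99° or 180° − 11.99° = 168.0°, so θ = 5.993° or 84.01°.
The larger angle is 84.01°.

84.0°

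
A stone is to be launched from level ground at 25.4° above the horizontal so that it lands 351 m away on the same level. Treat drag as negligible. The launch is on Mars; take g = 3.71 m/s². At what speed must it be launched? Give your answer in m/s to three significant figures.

41.0 m/s

From R = (v₀² / g) sin 2θ: v₀ = √(gR / sin 2θ).
v₀ = √(3.71 × 351 / sin 50.80°) = √(1302 / 0.7749) = √1680.4 = 40.99 m/s.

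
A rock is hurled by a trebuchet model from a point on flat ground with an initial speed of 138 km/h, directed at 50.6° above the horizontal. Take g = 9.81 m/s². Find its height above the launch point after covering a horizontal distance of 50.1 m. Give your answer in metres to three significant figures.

Convert: 138 km/h = 138/3.6 = 38.33 m/s.
vₓ = 38.33 cos 50.6° = 24.33 m/s; v_y0 = 38.33 sin 50.6° = 29.62 m/s.
x = vₓ t ⇒ t = 50.1/24.33 = 2.059 s.
Height: y = v_y0 t − ½ g t² = 29.62 × 2.059 − 4.905 × 2.059² = 60.99 − 20.80 = 40.20 m.

40.2 m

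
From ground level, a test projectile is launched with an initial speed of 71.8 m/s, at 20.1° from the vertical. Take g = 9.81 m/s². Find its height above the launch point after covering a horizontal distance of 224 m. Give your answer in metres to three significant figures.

Resolve: vₓ = 71.80 sin 20.1° = 24.67 m/s and v_y0 = 71.80 cos 20.1° = 67.43 m/s.
Time to reach x = 224 m: t = x/vₓ = 224/24.67 = 9.078 s.
Height: y = v_y0 t − ½ g t² = 67.43 × 9.078 − 4.905 × 9.078² = 612.1 − 404.2 = 207.9 m.

208 m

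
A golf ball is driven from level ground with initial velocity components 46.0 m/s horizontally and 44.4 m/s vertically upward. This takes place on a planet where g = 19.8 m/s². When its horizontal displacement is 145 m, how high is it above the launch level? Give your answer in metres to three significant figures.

41.6 m

x = vₓ t ⇒ t = 145/46.00 = 3.152 s.
Height: y = v_y0 t − ½ g t² = 44.40 × 3.152 − 9.900 × 3.152² = 140.0 − 98.37 = 41.59 m.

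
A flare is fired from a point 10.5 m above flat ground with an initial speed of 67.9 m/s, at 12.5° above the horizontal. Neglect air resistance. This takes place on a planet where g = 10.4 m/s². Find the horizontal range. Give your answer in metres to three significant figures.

227 m

Components: vₓ = 67.90 cos 12.5° = 66.29 m/s, v_y0 = 67.90 sin 12.5° = 14.70 m/s.
With up positive and y = 0 at the ground: y(t) = 10.5 + (14.70) t − 5.200 t². Setting y = 0 and taking the positive root: t = [14.70 + √(14.70² + 2·10.4·10.5)] / 10.4 = (14.70 + 20.84) / 10.4 = 3.417 s.
Horizontal distance: R = vₓ t = 66.29 × 3.417 = 226.5 m.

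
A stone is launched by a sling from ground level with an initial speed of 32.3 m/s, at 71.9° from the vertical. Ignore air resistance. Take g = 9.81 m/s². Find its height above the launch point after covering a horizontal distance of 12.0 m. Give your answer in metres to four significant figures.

Horizontal component vₓ = 32.30 sin 71.9° = 30.70 m/s; vertical v_y0 = 32.30 cos 71.9° = 10.03 m/s.
x = vₓ t ⇒ t = 12.0/30.70 = 0.3909 s.
Height: y = v_y0 t − ½ g t² = 10.03 × 0.3909 − 4.905 × 0.3909² = 3.922 − 0.7493 = 3.173 m.

3.173 m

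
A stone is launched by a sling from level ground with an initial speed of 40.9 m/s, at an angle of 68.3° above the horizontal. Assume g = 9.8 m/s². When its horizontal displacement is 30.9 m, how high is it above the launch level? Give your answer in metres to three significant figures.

Components: vₓ = 40.90 cos 68.3° = 15.12 m/s, v_y0 = 40.90 sin 68.3° = 38.00 m/s.
Time to reach x = 30.9 m: t = x/vₓ = 30.9/15.12 = 2.043 s.
Height: y = v_y0 t − ½ g t² = 38.00 × 2.043 − 4.900 × 2.043² = 77.65 − 20.46 = 57.19 m.

57.2 m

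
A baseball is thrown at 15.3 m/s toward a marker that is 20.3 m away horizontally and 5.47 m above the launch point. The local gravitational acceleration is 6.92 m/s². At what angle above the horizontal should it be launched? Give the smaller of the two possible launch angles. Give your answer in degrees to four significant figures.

Trajectory: y = x tanθ − g x² (1 + tan²θ)/(2v₀²). With x = 20.3, y = 5.47, v₀ = 15.3, g = 6.92:
6.091 tan²θ − 20.3 tanθ + (11.56) = 0.
tanθ = [20.3 ± √(20.3² − 4 × 6.091 × (11.56))] / (2 × 6.091) = (20.3 ± 11.42) / 12.18, giving tanθ = 0.7289 or 2.604.
θ = 36.09° or 68.99°; the smaller is 36.09°.

36.09°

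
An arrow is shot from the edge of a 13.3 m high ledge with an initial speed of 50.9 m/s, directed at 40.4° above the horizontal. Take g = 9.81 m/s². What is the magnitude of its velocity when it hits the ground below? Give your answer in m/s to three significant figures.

53.4 m/s

Resolve: vₓ = 50.90 cos 40.4° = 38.76 m/s and v_y0 = 50.90 sin 40.4° = 32.99 m/s.
Vertical motion (up positive, ground at y = 0): 4.905 t² − (32.99) t − 13.3 = 0, so t = (32.99 + √(32.99² + 2·9.81·13.3)) / 9.81 = (32.99 + 36.73) / 9.81 = 7.107 s.
Vertical velocity at impact: v_y = v_y0 − g t = 32.99 − 9.81 × 7.107 = −36.73 m/s.
Speed: |v| = √(vₓ² + v_y²) = √(38.76² + 36.73²) = 53.40 m/s.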